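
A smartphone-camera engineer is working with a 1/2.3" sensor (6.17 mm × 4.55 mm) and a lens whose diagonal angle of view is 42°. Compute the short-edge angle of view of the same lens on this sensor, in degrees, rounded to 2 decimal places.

25.67°

Sensor diagonal = √(6.17² + 4.55²) = √58.7714 ≈ 7.6663 mm.
From the diagonal AOV: f = 7.6663 / (2·tan(21°)) = 7.6663 / 0.76773 ≈ 9.9856 mm.
Short-edge AOV = 2·arctan(4.55 / (2 × 9.9856)) = 2·arctan(0.22783) ≈ 25.6690°.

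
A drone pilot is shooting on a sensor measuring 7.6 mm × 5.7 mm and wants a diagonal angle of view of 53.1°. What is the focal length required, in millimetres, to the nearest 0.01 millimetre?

9.51 mm

Sensor diagonal = √(7.6² + 5.7²) = √90.2500 ≈ 9.5000 mm.
From α = 2·arctan(d/2f) we get f = d / (2·tan(α/2)).
With d = 9.5000 mm and α/2 = 26.55°, tan(α/2) ≈ 0.49967, so f ≈ 9.5000 / 0.99934 ≈ 9.5062 mm.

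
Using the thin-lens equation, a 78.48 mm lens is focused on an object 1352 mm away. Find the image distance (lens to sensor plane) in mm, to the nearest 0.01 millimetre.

1/dᵢ = 1/f − 1/dₒ = 1/78.48 − 1/1352 = 0.0120025 mm⁻¹.
dᵢ = 1/0.0120025 ≈ 83.3163 mm.

83.32 mm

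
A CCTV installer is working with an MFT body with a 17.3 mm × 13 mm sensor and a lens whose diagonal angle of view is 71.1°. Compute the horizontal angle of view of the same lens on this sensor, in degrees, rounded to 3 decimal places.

Sensor diagonal = √(17.3² + 13²) = √468.2900 ≈ 21.6400 mm.
From the diagonal AOV: f = 21.6400 / (2·tan(35.55°)) = 21.6400 / 1.42922 ≈ 15.1411 mm.
Horizontal AOV = 2·arctan(17.3 / (2 × 15.1411)) = 2·arctan(0.57129) ≈ 59.4780°.

59.478°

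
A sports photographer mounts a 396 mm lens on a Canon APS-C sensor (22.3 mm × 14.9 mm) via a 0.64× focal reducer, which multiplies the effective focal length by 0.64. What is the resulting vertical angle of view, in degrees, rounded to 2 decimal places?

3.37°

Effective focal length f = 396 × 0.64 = 253.44 mm.
α = 2·arctan(14.9 / (2 × 253.44)) = 2·arctan(0.02940) ≈ 3.3675°.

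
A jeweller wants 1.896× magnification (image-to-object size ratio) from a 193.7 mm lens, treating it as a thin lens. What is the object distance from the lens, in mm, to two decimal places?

With m = dᵢ/dₒ and 1/f = 1/dₒ + 1/dᵢ, substituting dᵢ = m·dₒ gives 1/f = (1 + 1/m)/dₒ, hence dₒ = f·(1 + 1/m).
dₒ = 193.7 × (1 + 1/1.896) = 193.7 × 1.52743 ≈ 295.862 mm.

295.86 mm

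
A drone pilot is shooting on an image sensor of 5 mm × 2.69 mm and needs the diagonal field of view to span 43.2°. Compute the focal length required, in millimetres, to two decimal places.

Sensor diagonal = √(5² + 2.69²) = √32.2361 ≈ 5.6777 mm.
From α = 2·arctan(d/2f) we get f = d / (2·tan(α/2)).
With d = 5.6777 mm and α/2 = 21.6°, tan(α/2) ≈ 0.39593, so f ≈ 5.6777 / 0.79186 ≈ 7.1701 mm.

7.17 mm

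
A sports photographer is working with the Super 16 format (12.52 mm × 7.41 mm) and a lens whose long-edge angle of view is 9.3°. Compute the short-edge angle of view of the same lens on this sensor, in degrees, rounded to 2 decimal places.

From the long-edge AOV: f = 12.52 / (2·tan(4.65°)) = 12.52 / 0.16267 ≈ 76.9642 mm.
Short-edge AOV = 2·arctan(7.41 / (2 × 76.9642)) = 2·arctan(0.04814) ≈ 5.5121°.

5.51°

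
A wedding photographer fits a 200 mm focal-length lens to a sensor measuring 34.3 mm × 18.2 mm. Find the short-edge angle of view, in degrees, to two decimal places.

Angle of view α = 2·arctan(h/2f) with h = 18.2 mm and f = 200 mm.
h/2f = 0.04550; arctan(0.04550) ≈ 2.6052°, so α ≈ 5.2103°.

5.21°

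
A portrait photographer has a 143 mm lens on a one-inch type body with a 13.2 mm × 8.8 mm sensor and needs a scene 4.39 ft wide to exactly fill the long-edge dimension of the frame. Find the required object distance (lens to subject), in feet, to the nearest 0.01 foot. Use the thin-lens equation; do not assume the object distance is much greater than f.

48.03 ft

W: 4.39 ft × 304.8 mm/ft = 1338.07 mm.
Magnification m = w/W = dᵢ/dₒ; combined with 1/f = 1/dₒ + 1/dᵢ this gives dₒ = f·(1 + W/w).
dₒ = 143 mm × (1 + 1338.07/13.2) = 143 × 102.3691 ≈ 14638.780 mm = 14638.780/304.8 ft = 48.0275 ft.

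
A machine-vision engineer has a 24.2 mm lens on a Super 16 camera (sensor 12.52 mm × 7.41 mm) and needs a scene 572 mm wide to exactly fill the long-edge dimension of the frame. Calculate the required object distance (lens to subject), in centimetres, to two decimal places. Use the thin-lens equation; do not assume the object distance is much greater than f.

112.98 cm

Magnification m = w/W = dᵢ/dₒ; combined with 1/f = 1/dₒ + 1/dᵢ this gives dₒ = f·(1 + W/w).
dₒ = 24.2 mm × (1 + 572/12.52) = 24.2 × 46.6869 ≈ 1129.823 mm = 112.982 cm.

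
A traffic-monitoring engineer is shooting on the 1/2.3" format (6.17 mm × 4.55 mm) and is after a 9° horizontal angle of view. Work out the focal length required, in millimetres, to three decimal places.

39.199 mm

From α = 2·arctan(w/2f) we get f = w / (2·tan(α/2)).
With w = 6.17 mm and α/2 = 4.5°, tan(α/2) ≈ 0.07870, so f ≈ 6.17 / 0.15740 ≈ 39.1986 mm.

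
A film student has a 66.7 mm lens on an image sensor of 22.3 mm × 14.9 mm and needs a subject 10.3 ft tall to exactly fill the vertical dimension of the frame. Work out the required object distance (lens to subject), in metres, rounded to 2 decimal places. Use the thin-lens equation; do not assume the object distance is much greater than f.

14.12 m

W: 10.3 ft × 304.8 mm/ft = 3139.44 mm.
Magnification m = h/W = dᵢ/dₒ; combined with 1/f = 1/dₒ + 1/dᵢ this gives dₒ = f·(1 + W/h).
dₒ = 66.7 mm × (1 + 3139.44/14.9) = 66.7 × 211.7007 ≈ 14120.434 mm = 14.1204 m.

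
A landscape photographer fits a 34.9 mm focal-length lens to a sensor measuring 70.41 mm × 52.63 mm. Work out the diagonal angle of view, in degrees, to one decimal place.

Sensor diagonal = √(70.41² + 52.63²) = √7727.4850 ≈ 87.9061 mm.
Angle of view α = 2·arctan(d/2f) with d = 87.9061 mm and f = 34.9 mm.
d/2f = 1.25940; arctan(1.25940) ≈ 51.5494°, so α ≈ 103.0988°.

103.1°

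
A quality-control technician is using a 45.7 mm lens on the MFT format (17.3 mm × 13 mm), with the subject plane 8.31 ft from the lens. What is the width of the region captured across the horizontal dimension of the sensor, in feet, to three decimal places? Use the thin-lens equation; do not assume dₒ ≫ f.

dₒ: 8.31 ft × 304.8 mm/ft = 2532.89 mm.
Similar triangles through the lens centre give W/dₒ = w/dᵢ; with 1/f = 1/dₒ + 1/dᵢ this gives W = w·(dₒ − f)/f.
W = 17.3 mm × (2532.89 − 45.7) / 45.7 = 17.3 × 54.4242 ≈ 941.539 mm = 941.539/304.8 ft = 3.08904 ft.

3.089 ft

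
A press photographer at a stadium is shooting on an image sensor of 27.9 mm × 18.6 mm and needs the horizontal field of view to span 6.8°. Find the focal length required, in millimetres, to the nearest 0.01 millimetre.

234.81 mm

From α = 2·arctan(w/2f) we get f = w / (2·tan(α/2)).
With w = 27.9 mm and α/2 = 3.4°, tan(α/2) ≈ 0.05941, so f ≈ 27.9 / 0.11882 ≈ 234.8052 mm.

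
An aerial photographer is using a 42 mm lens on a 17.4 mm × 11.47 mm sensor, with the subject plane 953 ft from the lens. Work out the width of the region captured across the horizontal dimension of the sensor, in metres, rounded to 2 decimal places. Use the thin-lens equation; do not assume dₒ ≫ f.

120.32 m

dₒ: 953 ft × 304.8 mm/ft = 290474.39 mm.
Similar triangles through the lens centre give W/dₒ = w/dᵢ; with 1/f = 1/dₒ + 1/dᵢ this gives W = w·(dₒ − f)/f.
W = 17.4 mm × (290474 − 42) / 42 = 17.4 × 6915.0569 ≈ 120321.990 mm = 120.322 m.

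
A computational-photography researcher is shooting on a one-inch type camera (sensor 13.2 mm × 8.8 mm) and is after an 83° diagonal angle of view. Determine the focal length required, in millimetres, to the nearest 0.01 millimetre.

8.97 mm

Sensor diagonal = √(13.2² + 8.8²) = √251.6800 ≈ 15.8644 mm.
From α = 2·arctan(d/2f) we get f = d / (2·tan(α/2)).
With d = 15.8644 mm and α/2 = 41.5°, tan(α/2) ≈ 0.88473, so f ≈ 15.8644 / 1.76945 ≈ 8.9657 mm.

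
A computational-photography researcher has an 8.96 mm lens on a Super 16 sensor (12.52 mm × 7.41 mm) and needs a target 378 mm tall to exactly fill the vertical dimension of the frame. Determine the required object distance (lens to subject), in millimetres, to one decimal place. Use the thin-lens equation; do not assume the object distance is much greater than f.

466.0 mm

Magnification m = h/W = dᵢ/dₒ; combined with 1/f = 1/dₒ + 1/dᵢ this gives dₒ = f·(1 + W/h).
dₒ = 8.96 mm × (1 + 378/7.41) = 8.96 × 52.0121 ≈ 466.029 mm.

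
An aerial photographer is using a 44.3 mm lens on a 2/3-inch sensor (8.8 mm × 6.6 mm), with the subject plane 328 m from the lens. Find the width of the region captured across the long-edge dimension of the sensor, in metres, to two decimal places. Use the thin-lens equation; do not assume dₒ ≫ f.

65.15 m

dₒ: 328 m = 328000 mm.
Similar triangles through the lens centre give W/dₒ = w/dᵢ; with 1/f = 1/dₒ + 1/dᵢ this gives W = w·(dₒ − f)/f.
W = 8.8 mm × (328000 − 44.3) / 44.3 = 8.8 × 7403.0632 ≈ 65146.956 mm = 65.147 m.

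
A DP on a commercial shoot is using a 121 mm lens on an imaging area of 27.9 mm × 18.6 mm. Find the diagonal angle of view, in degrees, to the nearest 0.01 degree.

Sensor diagonal = √(27.9² + 18.6²) = √1124.3700 ≈ 33.5316 mm.
Angle of view α = 2·arctan(d/2f) with d = 33.5316 mm and f = 121 mm.
d/2f = 0.13856; arctan(0.13856) ≈ 7.8887°, so α ≈ 15.7774°.

15.78°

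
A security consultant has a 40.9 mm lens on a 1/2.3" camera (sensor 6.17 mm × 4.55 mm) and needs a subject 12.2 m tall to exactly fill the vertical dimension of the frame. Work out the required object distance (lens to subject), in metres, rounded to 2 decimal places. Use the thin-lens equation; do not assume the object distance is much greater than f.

109.71 m

W: 12.2 m = 12200 mm.
Magnification m = h/W = dᵢ/dₒ; combined with 1/f = 1/dₒ + 1/dᵢ this gives dₒ = f·(1 + W/h).
dₒ = 40.9 mm × (1 + 12200/4.55) = 40.9 × 2682.3187 ≈ 109706.834 mm = 109.707 m.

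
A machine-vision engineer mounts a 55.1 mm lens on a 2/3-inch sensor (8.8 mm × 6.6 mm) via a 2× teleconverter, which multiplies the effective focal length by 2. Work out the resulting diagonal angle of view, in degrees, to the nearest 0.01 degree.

Effective focal length f = 55.1 × 2 = 110.2 mm.
Sensor diagonal = √(8.8² + 6.6²) = √121.0000 ≈ 11.0000 mm.
α = 2·arctan(11.000 / (2 × 110.2)) = 2·arctan(0.04991) ≈ 5.7144°.

5.71°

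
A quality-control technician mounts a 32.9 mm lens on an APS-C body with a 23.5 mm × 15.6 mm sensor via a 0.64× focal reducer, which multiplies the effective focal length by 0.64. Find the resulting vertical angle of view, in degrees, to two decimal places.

Effective focal length f = 32.9 × 0.64 = 21.056 mm.
α = 2·arctan(15.6 / (2 × 21.056)) = 2·arctan(0.37044) ≈ 40.6534°.

40.65°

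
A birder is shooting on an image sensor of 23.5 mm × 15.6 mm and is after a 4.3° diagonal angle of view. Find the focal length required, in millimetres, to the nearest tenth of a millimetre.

375.7 mm

Sensor diagonal = √(23.5² + 15.6²) = √795.6100 ≈ 28.2066 mm.
From α = 2·arctan(d/2f) we get f = d / (2·tan(α/2)).
With d = 28.2066 mm and α/2 = 2.15°, tan(α/2) ≈ 0.03754, so f ≈ 28.2066 / 0.07508 ≈ 375.6647 mm.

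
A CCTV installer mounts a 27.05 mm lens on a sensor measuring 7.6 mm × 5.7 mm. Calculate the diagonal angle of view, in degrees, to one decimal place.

Sensor diagonal = √(7.6² + 5.7²) = √90.2500 ≈ 9.5000 mm.
Angle of view α = 2·arctan(d/2f) with d = 9.5000 mm and f = 27.05 mm.
d/2f = 0.17560; arctan(0.17560) ≈ 9.9596°, so α ≈ 19.9193°.

19.9°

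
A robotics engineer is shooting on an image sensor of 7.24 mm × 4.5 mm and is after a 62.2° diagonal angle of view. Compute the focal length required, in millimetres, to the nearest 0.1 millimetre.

Sensor diagonal = √(7.24² + 4.5²) = √72.6676 ≈ 8.5245 mm.
From α = 2·arctan(d/2f) we get f = d / (2·tan(α/2)).
With d = 8.5245 mm and α/2 = 31.1°, tan(α/2) ≈ 0.60324, so f ≈ 8.5245 / 1.20648 ≈ 7.0656 mm.

7.1 mm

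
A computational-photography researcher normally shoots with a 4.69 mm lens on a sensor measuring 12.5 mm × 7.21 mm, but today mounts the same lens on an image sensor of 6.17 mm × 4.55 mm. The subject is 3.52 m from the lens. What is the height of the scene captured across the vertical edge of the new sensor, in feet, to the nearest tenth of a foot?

11.2 ft

The focal length stays 4.69 mm; the relevant sensor dimension is now h = 4.55 mm. Object distance dₒ = 3.52 m = 3520 mm.
Thin-lens field height W = h·(dₒ − f)/f = 4.55 × (3520 − 4.69)/4.69 ≈ 3410.375 mm = 3410.375/304.8 ft = 11.1889 ft.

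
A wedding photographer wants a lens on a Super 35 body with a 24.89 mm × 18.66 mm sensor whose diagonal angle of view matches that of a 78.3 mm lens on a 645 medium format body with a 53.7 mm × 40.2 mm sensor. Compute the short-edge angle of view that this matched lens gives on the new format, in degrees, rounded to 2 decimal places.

28.82°

Sensor diagonal = √(53.7² + 40.2²) = √4499.7300 ≈ 67.0800 mm.
Sensor diagonal = √(24.89² + 18.66²) = √967.7077 ≈ 31.1080 mm.
Equal diagonal AOV ⇒ f₂ = f₁ · 31.1080/67.0800 = 78.3 × 0.46374 ≈ 36.3112 mm.
Short-edge AOV on the new format = 2·arctan(18.66 / (2 × 36.3112)) = 2·arctan(0.25695) ≈ 28.8203°.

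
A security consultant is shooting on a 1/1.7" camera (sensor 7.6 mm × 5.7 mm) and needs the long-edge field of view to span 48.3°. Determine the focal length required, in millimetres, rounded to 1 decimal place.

From α = 2·arctan(w/2f) we get f = w / (2·tan(α/2)).
With w = 7.6 mm and α/2 = 24.15°, tan(α/2) ≈ 0.44837, so f ≈ 7.6 / 0.89674 ≈ 8.4752 mm.

8.5 mm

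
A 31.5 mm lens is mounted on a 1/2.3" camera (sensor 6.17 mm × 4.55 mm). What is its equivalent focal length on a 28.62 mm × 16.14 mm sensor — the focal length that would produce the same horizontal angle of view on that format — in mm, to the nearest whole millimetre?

146 mm

Equal angle of view means equal width/f ratio, so f₂ = f₁ · (width₂/width₁) = 31.5 × 28.62/6.17.
f₂ = 31.5 × 4.63857 ≈ 146.115 mm.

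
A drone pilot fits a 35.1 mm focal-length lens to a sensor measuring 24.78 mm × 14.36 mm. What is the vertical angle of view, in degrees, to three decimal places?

Angle of view α = 2·arctan(h/2f) with h = 14.36 mm and f = 35.1 mm.
h/2f = 0.20456; arctan(0.20456) ≈ 11.5608°, so α ≈ 23.1217°.

23.122°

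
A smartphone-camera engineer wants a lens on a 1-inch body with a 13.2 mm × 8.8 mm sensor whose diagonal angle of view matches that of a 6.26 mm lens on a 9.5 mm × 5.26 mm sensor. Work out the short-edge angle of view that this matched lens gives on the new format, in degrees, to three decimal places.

Sensor diagonal = √(9.5² + 5.26²) = √117.9176 ≈ 10.8590 mm.
Sensor diagonal = √(13.2² + 8.8²) = √251.6800 ≈ 15.8644 mm.
Equal diagonal AOV ⇒ f₂ = f₁ · 15.8644/10.8590 = 6.26 × 1.46095 ≈ 9.1455 mm.
Short-edge AOV on the new format = 2·arctan(8.8 / (2 × 9.1455)) = 2·arctan(0.48111) ≈ 51.3852°.

51.385°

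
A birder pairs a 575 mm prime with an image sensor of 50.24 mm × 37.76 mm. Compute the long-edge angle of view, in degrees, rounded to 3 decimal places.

5.003°

Angle of view α = 2·arctan(w/2f) with w = 50.24 mm and f = 575 mm.
w/2f = 0.04369; arctan(0.04369) ≈ 2.5015°, so α ≈ 5.0030°.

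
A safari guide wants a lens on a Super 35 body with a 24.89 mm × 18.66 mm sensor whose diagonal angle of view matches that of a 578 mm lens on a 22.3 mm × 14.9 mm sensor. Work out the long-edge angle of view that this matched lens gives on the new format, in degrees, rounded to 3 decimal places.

2.127°

Sensor diagonal = √(22.3² + 14.9²) = √719.3000 ≈ 26.8198 mm.
Sensor diagonal = √(24.89² + 18.66²) = √967.7077 ≈ 31.1080 mm.
Equal diagonal AOV ⇒ f₂ = f₁ · 31.1080/26.8198 = 578 × 1.15989 ≈ 670.4168 mm.
Long-edge AOV on the new format = 2·arctan(24.89 / (2 × 670.4168)) = 2·arctan(0.01856) ≈ 2.1269°.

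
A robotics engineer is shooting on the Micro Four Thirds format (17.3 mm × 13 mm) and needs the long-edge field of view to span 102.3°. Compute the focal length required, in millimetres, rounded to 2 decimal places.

From α = 2·arctan(w/2f) we get f = w / (2·tan(α/2)).
With w = 17.3 mm and α/2 = 51.15°, tan(α/2) ≈ 1.24153, so f ≈ 17.3 / 2.48306 ≈ 6.9672 mm.

6.97 mm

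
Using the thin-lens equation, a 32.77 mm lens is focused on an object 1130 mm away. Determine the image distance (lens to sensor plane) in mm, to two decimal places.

1/dᵢ = 1/f − 1/dₒ = 1/32.77 − 1/1130 = 0.0296308 mm⁻¹.
dᵢ = 1/0.0296308 ≈ 33.7487 mm.

33.75 mm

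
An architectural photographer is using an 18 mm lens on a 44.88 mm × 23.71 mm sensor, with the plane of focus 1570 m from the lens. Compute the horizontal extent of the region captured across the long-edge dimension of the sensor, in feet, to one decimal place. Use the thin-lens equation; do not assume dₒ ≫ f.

12842.8 ft

dₒ: 1570 m = 1.57e+06 mm.
Similar triangles through the lens centre give W/dₒ = w/dᵢ; with 1/f = 1/dₒ + 1/dᵢ this gives W = w·(dₒ − f)/f.
W = 44.88 mm × (1.57e+06 − 18) / 18 = 44.88 × 87221.2222 ≈ 3914488.453 mm = 3914488.453/304.8 ft = 12842.8 ft.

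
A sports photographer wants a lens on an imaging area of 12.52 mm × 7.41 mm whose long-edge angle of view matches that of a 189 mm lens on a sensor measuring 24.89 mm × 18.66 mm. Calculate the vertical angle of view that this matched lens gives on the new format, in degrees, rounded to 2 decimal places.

4.46°

Equal long-edge AOV ⇒ f₂ = f₁ · 12.52/24.89 = 189 × 0.50301 ≈ 95.0695 mm.
Vertical AOV on the new format = 2·arctan(7.41 / (2 × 95.0695)) = 2·arctan(0.03897) ≈ 4.4635°.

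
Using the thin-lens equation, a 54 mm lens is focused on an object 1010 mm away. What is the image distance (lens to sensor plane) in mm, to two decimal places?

57.05 mm

1/dᵢ = 1/f − 1/dₒ = 1/54 − 1/1010 = 0.0175284 mm⁻¹.
dᵢ = 1/0.0175284 ≈ 57.0502 mm.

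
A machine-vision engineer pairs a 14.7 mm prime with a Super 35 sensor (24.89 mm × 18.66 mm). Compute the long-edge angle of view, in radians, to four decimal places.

1.4050 rad

Angle of view α = 2·arctan(w/2f) with w = 24.89 mm and f = 14.7 mm.
w/2f = 0.84660; arctan(0.84660) ≈ 0.7025 rad, so α ≈ 1.4050 rad.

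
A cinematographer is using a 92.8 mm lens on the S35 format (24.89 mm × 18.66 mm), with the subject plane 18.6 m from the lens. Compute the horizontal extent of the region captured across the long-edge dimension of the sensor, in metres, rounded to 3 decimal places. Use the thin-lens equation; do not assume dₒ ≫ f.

dₒ: 18.6 m = 18600 mm.
Similar triangles through the lens centre give W/dₒ = w/dᵢ; with 1/f = 1/dₒ + 1/dᵢ this gives W = w·(dₒ − f)/f.
W = 24.89 mm × (18600 − 92.8) / 92.8 = 24.89 × 199.4310 ≈ 4963.838 mm = 4.96384 m.

4.964 m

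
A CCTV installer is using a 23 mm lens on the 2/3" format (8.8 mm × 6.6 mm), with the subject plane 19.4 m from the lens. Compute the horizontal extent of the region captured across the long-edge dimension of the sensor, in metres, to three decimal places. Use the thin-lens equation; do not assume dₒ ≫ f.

7.414 m

dₒ: 19.4 m = 19400 mm.
Similar triangles through the lens centre give W/dₒ = w/dᵢ; with 1/f = 1/dₒ + 1/dᵢ this gives W = w·(dₒ − f)/f.
W = 8.8 mm × (19400 − 23) / 23 = 8.8 × 842.4783 ≈ 7413.809 mm = 7.41381 m.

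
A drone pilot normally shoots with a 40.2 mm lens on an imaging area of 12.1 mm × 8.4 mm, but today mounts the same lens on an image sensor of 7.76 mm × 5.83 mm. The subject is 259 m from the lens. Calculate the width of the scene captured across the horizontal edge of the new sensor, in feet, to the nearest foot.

The focal length stays 40.2 mm; the relevant sensor dimension is now w = 7.76 mm. Object distance dₒ = 259 m = 259000 mm.
Thin-lens field width W = w·(dₒ − f)/f = 7.76 × (259000 − 40.2)/40.2 ≈ 49988.260 mm = 49988.260/304.8 ft = 164.003 ft.

164 ft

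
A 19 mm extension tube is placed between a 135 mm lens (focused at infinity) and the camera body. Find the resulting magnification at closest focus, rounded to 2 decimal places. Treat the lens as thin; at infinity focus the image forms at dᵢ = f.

The tube moves the image plane from f to f + e, so dᵢ = 135 + 19 = 154 mm. Focus is achieved when 1/f = 1/dₒ + 1/dᵢ, giving dₒ = 1/(1/f − 1/(f+e)).
Magnification m = dᵢ/dₒ = (f+e)·(1/f − 1/(f+e)) = e/f = 19/135 ≈ 0.1407.

0.14×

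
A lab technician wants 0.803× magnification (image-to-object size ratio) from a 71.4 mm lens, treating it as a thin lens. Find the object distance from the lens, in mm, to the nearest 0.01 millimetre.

With m = dᵢ/dₒ and 1/f = 1/dₒ + 1/dᵢ, substituting dᵢ = m·dₒ gives 1/f = (1 + 1/m)/dₒ, hence dₒ = f·(1 + 1/m).
dₒ = 71.4 × (1 + 1/0.803) = 71.4 × 2.24533 ≈ 160.317 mm.

160.32 mm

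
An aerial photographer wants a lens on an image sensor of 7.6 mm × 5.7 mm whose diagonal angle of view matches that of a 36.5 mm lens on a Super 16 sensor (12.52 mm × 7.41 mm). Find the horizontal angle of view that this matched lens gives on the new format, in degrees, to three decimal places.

Sensor diagonal = √(12.52² + 7.41²) = √211.6585 ≈ 14.5485 mm.
Sensor diagonal = √(7.6² + 5.7²) = √90.2500 ≈ 9.5000 mm.
Equal diagonal AOV ⇒ f₂ = f₁ · 9.5000/14.5485 = 36.5 × 0.65299 ≈ 23.8341 mm.
Horizontal AOV on the new format = 2·arctan(7.6 / (2 × 23.8341)) = 2·arctan(0.15944) ≈ 18.1175°.

18.117°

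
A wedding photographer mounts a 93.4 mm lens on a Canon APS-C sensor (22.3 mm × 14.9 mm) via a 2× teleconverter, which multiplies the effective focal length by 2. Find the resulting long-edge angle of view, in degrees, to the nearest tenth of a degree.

6.8°

Effective focal length f = 93.4 × 2 = 186.8 mm.
α = 2·arctan(22.3 / (2 × 186.8)) = 2·arctan(0.05969) ≈ 6.8318°.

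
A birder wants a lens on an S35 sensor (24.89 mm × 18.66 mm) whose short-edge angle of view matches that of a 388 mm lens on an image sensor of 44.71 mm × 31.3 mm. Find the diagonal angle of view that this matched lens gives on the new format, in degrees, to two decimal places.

7.69°

Equal short-edge AOV ⇒ f₂ = f₁ · 18.66/31.3 = 388 × 0.59617 ≈ 231.3125 mm.
Sensor diagonal = √(24.89² + 18.66²) = √967.7077 ≈ 31.1080 mm.
Diagonal AOV on the new format = 2·arctan(31.1080 / (2 × 231.3125)) = 2·arctan(0.06724) ≈ 7.6938°.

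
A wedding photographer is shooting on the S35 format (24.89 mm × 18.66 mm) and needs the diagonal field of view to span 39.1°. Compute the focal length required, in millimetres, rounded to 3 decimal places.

Sensor diagonal = √(24.89² + 18.66²) = √967.7077 ≈ 31.1080 mm.
From α = 2·arctan(d/2f) we get f = d / (2·tan(α/2)).
With d = 31.1080 mm and α/2 = 19.55°, tan(α/2) ≈ 0.35510, so f ≈ 31.1080 / 0.71020 ≈ 43.8016 mm.

43.802 mm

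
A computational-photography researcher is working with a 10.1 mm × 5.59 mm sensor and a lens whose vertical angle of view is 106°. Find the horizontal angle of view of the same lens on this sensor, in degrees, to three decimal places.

134.721°

From the vertical AOV: f = 5.59 / (2·tan(53°)) = 5.59 / 2.65409 ≈ 2.1062 mm.
Horizontal AOV = 2·arctan(10.1 / (2 × 2.1062)) = 2·arctan(2.39770) ≈ 134.7213°.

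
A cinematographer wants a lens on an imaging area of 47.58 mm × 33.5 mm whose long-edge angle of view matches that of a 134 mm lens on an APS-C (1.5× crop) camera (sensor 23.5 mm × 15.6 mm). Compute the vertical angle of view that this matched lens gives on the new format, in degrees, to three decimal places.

7.066°

Equal long-edge AOV ⇒ f₂ = f₁ · 47.58/23.5 = 134 × 2.02468 ≈ 271.3072 mm.
Vertical AOV on the new format = 2·arctan(33.5 / (2 × 271.3072)) = 2·arctan(0.06174) ≈ 7.0657°.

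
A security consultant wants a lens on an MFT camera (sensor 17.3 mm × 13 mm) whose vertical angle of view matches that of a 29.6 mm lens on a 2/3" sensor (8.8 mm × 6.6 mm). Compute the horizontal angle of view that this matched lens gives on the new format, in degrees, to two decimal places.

Equal vertical AOV ⇒ f₂ = f₁ · 13/6.6 = 29.6 × 1.96970 ≈ 58.3030 mm.
Horizontal AOV on the new format = 2·arctan(17.3 / (2 × 58.3030)) = 2·arctan(0.14836) ≈ 16.8780°.

16.88°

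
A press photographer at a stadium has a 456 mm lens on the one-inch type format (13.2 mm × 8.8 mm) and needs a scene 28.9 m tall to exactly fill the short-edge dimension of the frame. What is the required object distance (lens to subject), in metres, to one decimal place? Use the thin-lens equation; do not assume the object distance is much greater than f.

W: 28.9 m = 28900 mm.
Magnification m = h/W = dᵢ/dₒ; combined with 1/f = 1/dₒ + 1/dᵢ this gives dₒ = f·(1 + W/h).
dₒ = 456 mm × (1 + 28900/8.8) = 456 × 3285.0909 ≈ 1498001.455 mm = 1498 m.

1498.0 m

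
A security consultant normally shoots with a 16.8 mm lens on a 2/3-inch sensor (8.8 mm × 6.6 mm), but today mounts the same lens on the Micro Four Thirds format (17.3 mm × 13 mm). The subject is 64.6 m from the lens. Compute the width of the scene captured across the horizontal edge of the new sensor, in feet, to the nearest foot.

218 ft

The focal length stays 16.8 mm; the relevant sensor dimension is now w = 17.3 mm. Object distance dₒ = 64.6 m = 64600 mm.
Thin-lens field width W = w·(dₒ − f)/f = 17.3 × (64600 − 16.8)/16.8 ≈ 66505.319 mm = 66505.319/304.8 ft = 218.193 ft.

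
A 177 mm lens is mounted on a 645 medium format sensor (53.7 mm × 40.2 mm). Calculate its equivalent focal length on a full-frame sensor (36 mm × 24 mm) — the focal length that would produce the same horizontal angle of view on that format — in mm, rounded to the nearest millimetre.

Equal angle of view means equal width/f ratio, so f₂ = f₁ · (width₂/width₁) = 177 × 36/53.7.
f₂ = 177 × 0.67039 ≈ 118.659 mm.

119 mm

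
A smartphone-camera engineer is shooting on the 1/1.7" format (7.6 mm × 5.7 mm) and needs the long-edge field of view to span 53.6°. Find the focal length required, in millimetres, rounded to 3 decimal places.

From α = 2·arctan(w/2f) we get f = w / (2·tan(α/2)).
With w = 7.6 mm and α/2 = 26.8°, tan(α/2) ≈ 0.50514, so f ≈ 7.6 / 1.01027 ≈ 7.5227 mm.

7.523 mm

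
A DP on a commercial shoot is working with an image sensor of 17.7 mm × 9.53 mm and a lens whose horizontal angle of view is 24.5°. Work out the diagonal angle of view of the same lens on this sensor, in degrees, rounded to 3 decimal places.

From the horizontal AOV: f = 17.7 / (2·tan(12.25°)) = 17.7 / 0.43424 ≈ 40.7606 mm.
Sensor diagonal = √(17.7² + 9.53²) = √404.1109 ≈ 20.1025 mm.
Diagonal AOV = 2·arctan(20.1025 / (2 × 40.7606)) = 2·arctan(0.24659) ≈ 27.7047°.

27.705°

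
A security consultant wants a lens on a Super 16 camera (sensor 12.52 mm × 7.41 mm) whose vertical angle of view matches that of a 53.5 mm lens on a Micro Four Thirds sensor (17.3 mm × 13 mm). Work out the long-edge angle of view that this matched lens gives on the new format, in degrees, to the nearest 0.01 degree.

23.20°

Equal vertical AOV ⇒ f₂ = f₁ · 7.41/13 = 53.5 × 0.57000 ≈ 30.4950 mm.
Long-edge AOV on the new format = 2·arctan(12.52 / (2 × 30.4950)) = 2·arctan(0.20528) ≈ 23.2010°.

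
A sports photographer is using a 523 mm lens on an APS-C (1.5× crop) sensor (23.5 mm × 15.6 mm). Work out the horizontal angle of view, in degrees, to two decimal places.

Angle of view α = 2·arctan(w/2f) with w = 23.5 mm and f = 523 mm.
w/2f = 0.02247; arctan(0.02247) ≈ 1.2870°, so α ≈ 2.5740°.

2.57°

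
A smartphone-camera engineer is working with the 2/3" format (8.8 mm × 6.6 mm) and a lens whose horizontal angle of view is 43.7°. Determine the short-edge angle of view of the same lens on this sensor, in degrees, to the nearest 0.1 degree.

From the horizontal AOV: f = 8.8 / (2·tan(21.85°)) = 8.8 / 0.80197 ≈ 10.9730 mm.
Short-edge AOV = 2·arctan(6.6 / (2 × 10.9730)) = 2·arctan(0.30074) ≈ 33.4761°.

33.5°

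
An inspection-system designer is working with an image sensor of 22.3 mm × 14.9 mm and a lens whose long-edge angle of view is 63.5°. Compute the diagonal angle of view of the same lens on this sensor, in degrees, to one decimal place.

73.3°

From the long-edge AOV: f = 22.3 / (2·tan(31.75°)) = 22.3 / 1.23764 ≈ 18.0182 mm.
Sensor diagonal = √(22.3² + 14.9²) = √719.3000 ≈ 26.8198 mm.
Diagonal AOV = 2·arctan(26.8198 / (2 × 18.0182)) = 2·arctan(0.74424) ≈ 73.3163°.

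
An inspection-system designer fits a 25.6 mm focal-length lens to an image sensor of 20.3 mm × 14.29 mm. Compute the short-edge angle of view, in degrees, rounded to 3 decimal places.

Angle of view α = 2·arctan(h/2f) with h = 14.29 mm and f = 25.6 mm.
h/2f = 0.27910; arctan(0.27910) ≈ 15.5945°, so α ≈ 31.1890°.

31.189°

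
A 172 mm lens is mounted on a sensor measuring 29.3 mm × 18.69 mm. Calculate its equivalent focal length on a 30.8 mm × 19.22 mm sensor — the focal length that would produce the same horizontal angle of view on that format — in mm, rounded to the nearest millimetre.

181 mm

Equal angle of view means equal width/f ratio, so f₂ = f₁ · (width₂/width₁) = 172 × 30.8/29.3.
f₂ = 172 × 1.05119 ≈ 180.805 mm.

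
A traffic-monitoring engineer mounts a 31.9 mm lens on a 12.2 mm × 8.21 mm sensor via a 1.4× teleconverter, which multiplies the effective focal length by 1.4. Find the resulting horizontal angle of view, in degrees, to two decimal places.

15.56°

Effective focal length f = 31.9 × 1.4 = 44.66 mm.
α = 2·arctan(12.2 / (2 × 44.66)) = 2·arctan(0.13659) ≈ 15.5555°.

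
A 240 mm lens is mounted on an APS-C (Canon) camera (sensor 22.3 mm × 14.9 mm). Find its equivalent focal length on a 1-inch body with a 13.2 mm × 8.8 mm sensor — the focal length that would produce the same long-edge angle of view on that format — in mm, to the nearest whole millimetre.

142 mm

Equal angle of view means equal width/f ratio, so f₂ = f₁ · (width₂/width₁) = 240 × 13.2/22.3.
f₂ = 240 × 0.59193 ≈ 142.063 mm.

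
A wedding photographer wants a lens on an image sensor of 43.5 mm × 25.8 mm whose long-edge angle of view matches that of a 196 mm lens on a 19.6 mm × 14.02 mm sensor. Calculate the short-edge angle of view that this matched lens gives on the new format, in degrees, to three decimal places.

Equal long-edge AOV ⇒ f₂ = f₁ · 43.5/19.6 = 196 × 2.21939 ≈ 435.0000 mm.
Short-edge AOV on the new format = 2·arctan(25.8 / (2 × 435.0000)) = 2·arctan(0.02966) ≈ 3.3972°.

3.397°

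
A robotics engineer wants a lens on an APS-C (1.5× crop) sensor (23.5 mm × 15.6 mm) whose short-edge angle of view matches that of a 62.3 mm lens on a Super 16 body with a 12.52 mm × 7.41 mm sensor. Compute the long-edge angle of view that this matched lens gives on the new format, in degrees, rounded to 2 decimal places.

Equal short-edge AOV ⇒ f₂ = f₁ · 15.6/7.41 = 62.3 × 2.10526 ≈ 131.1579 mm.
Long-edge AOV on the new format = 2·arctan(23.5 / (2 × 131.1579)) = 2·arctan(0.08959) ≈ 10.2385°.

10.24°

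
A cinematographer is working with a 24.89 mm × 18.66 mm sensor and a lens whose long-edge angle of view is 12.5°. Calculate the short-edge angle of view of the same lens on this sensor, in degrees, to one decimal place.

9.4°

From the long-edge AOV: f = 24.89 / (2·tan(6.25°)) = 24.89 / 0.21904 ≈ 113.6345 mm.
Short-edge AOV = 2·arctan(18.66 / (2 × 113.6345)) = 2·arctan(0.08211) ≈ 9.3875°.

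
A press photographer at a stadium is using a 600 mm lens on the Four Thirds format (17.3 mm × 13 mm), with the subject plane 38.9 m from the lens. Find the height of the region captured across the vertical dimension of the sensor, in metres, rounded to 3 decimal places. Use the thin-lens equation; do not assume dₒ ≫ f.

dₒ: 38.9 m = 38900 mm.
Similar triangles through the lens centre give W/dₒ = h/dᵢ; with 1/f = 1/dₒ + 1/dᵢ this gives W = h·(dₒ − f)/f.
W = 13 mm × (38900 − 600) / 600 = 13 × 63.8333 ≈ 829.833 mm = 0.829833 m.

0.830 m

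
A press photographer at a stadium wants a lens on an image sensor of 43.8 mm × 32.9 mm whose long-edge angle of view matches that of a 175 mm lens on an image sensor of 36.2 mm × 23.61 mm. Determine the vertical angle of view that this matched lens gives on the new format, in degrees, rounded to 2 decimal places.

Equal long-edge AOV ⇒ f₂ = f₁ · 43.8/36.2 = 175 × 1.20994 ≈ 211.7403 mm.
Vertical AOV on the new format = 2·arctan(32.9 / (2 × 211.7403)) = 2·arctan(0.07769) ≈ 8.8847°.

8.88°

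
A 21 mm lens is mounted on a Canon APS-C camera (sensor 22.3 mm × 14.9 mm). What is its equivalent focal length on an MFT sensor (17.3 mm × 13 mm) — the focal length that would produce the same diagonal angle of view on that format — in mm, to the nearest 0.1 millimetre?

Sensor diagonal = √(22.3² + 14.9²) = √719.3000 ≈ 26.8198 mm.
Sensor diagonal = √(17.3² + 13²) = √468.2900 ≈ 21.6400 mm.
Equal angle of view means equal diagonal/f ratio, so f₂ = f₁ · (diagonal₂/diagonal₁) = 21 × 21.6400/26.8198.
f₂ = 21 × 0.80687 ≈ 16.944 mm.

16.9 mm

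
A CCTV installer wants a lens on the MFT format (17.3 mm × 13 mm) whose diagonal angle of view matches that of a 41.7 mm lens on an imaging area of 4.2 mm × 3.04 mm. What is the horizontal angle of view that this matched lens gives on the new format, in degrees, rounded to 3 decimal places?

5.690°

Sensor diagonal = √(4.2² + 3.04²) = √26.8816 ≈ 5.1847 mm.
Sensor diagonal = √(17.3² + 13²) = √468.2900 ≈ 21.6400 mm.
Equal diagonal AOV ⇒ f₂ = f₁ · 21.6400/5.1847 = 41.7 × 4.17378 ≈ 174.0468 mm.
Horizontal AOV on the new format = 2·arctan(17.3 / (2 × 174.0468)) = 2·arctan(0.04970) ≈ 5.6904°.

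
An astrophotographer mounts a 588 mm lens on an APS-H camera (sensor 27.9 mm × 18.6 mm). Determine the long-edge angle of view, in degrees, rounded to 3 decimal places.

Angle of view α = 2·arctan(w/2f) with w = 27.9 mm and f = 588 mm.
w/2f = 0.02372; arctan(0.02372) ≈ 1.3591°, so α ≈ 2.7181°.

2.718°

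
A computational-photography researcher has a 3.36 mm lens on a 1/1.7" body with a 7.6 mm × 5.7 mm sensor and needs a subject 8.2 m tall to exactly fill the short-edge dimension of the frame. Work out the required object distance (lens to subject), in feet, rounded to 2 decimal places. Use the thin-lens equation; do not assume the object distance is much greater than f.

15.87 ft

W: 8.2 m = 8200 mm.
Magnification m = h/W = dᵢ/dₒ; combined with 1/f = 1/dₒ + 1/dᵢ this gives dₒ = f·(1 + W/h).
dₒ = 3.36 mm × (1 + 8200/5.7) = 3.36 × 1439.5965 ≈ 4837.044 mm = 4837.044/304.8 ft = 15.8696 ft.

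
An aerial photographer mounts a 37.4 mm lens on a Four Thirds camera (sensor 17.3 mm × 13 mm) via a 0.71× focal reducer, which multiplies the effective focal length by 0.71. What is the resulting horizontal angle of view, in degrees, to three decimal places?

Effective focal length f = 37.4 × 0.71 = 26.554 mm.
α = 2·arctan(17.3 / (2 × 26.554)) = 2·arctan(0.32575) ≈ 36.0862°.

36.086°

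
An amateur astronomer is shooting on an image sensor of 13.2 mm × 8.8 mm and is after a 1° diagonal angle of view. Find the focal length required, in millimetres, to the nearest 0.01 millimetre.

Sensor diagonal = √(13.2² + 8.8²) = √251.6800 ≈ 15.8644 mm.
From α = 2·arctan(d/2f) we get f = d / (2·tan(α/2)).
With d = 15.8644 mm and α/2 = 0.5°, tan(α/2) ≈ 0.00873, so f ≈ 15.8644 / 0.01745 ≈ 908.9416 mm.

908.94 mm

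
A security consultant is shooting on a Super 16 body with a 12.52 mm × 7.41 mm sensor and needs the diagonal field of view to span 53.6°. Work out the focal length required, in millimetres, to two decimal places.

14.40 mm

Sensor diagonal = √(12.52² + 7.41²) = √211.6585 ≈ 14.5485 mm.
From α = 2·arctan(d/2f) we get f = d / (2·tan(α/2)).
With d = 14.5485 mm and α/2 = 26.8°, tan(α/2) ≈ 0.50514, so f ≈ 14.5485 / 1.01027 ≈ 14.4006 mm.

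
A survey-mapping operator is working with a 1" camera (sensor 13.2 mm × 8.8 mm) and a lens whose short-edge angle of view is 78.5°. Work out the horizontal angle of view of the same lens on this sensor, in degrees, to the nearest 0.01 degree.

From the short-edge AOV: f = 8.8 / (2·tan(39.25°)) = 8.8 / 1.63407 ≈ 5.3853 mm.
Horizontal AOV = 2·arctan(13.2 / (2 × 5.3853)) = 2·arctan(1.22555) ≈ 101.5739°.

101.57°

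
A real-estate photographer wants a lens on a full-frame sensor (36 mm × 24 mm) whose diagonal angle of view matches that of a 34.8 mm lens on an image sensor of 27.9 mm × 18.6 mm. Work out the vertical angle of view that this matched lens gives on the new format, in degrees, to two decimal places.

Sensor diagonal = √(27.9² + 18.6²) = √1124.3700 ≈ 33.5316 mm.
Sensor diagonal = √(36² + 24²) = √1872.0000 ≈ 43.2666 mm.
Equal diagonal AOV ⇒ f₂ = f₁ · 43.2666/33.5316 = 34.8 × 1.29032 ≈ 44.9032 mm.
Vertical AOV on the new format = 2·arctan(24 / (2 × 44.9032)) = 2·arctan(0.26724) ≈ 29.9243°.

29.92°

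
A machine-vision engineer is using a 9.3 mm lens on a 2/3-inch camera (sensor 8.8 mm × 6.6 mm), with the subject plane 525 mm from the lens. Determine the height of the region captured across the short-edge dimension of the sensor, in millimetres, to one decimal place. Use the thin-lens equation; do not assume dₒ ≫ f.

366.0 mm

Similar triangles through the lens centre give W/dₒ = h/dᵢ; with 1/f = 1/dₒ + 1/dᵢ this gives W = h·(dₒ − f)/f.
W = 6.6 mm × (525 − 9.3) / 9.3 = 6.6 × 55.4516 ≈ 365.981 mm.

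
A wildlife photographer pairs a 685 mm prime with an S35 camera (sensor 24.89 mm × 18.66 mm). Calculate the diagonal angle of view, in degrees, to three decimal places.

Sensor diagonal = √(24.89² + 18.66²) = √967.7077 ≈ 31.1080 mm.
Angle of view α = 2·arctan(d/2f) with d = 31.1080 mm and f = 685 mm.
d/2f = 0.02271; arctan(0.02271) ≈ 1.3008°, so α ≈ 2.6015°.

2.602°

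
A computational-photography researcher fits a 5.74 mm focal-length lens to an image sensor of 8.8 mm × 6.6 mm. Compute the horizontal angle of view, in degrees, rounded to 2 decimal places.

Angle of view α = 2·arctan(w/2f) with w = 8.8 mm and f = 5.74 mm.
w/2f = 0.76655; arctan(0.76655) ≈ 37.4720°, so α ≈ 74.9440°.

74.94°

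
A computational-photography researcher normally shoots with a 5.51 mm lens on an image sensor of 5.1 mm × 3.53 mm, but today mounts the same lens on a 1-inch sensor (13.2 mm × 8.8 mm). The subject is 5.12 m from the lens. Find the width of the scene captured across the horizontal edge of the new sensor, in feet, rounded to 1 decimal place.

40.2 ft

The focal length stays 5.51 mm; the relevant sensor dimension is now w = 13.2 mm. Object distance dₒ = 5.12 m = 5120 mm.
Thin-lens field width W = w·(dₒ − f)/f = 13.2 × (5120 − 5.51)/5.51 ≈ 12252.499 mm = 12252.499/304.8 ft = 40.1985 ft.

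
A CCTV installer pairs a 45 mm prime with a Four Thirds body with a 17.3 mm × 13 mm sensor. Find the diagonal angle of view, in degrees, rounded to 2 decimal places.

Sensor diagonal = √(17.3² + 13²) = √468.2900 ≈ 21.6400 mm.
Angle of view α = 2·arctan(d/2f) with d = 21.6400 mm and f = 45 mm.
d/2f = 0.24044; arctan(0.24044) ≈ 13.5198°, so α ≈ 27.0396°.

27.04°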